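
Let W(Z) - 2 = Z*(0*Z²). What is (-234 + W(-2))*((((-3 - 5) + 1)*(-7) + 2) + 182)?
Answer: -54056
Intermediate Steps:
W(Z) = 2 (W(Z) = 2 + Z*(0*Z²) = 2 + Z*0 = 2 + 0 = 2)
(-234 + W(-2))*((((-3 - 5) + 1)*(-7) + 2) + 182) = (-234 + 2)*((((-3 - 5) + 1)*(-7) + 2) + 182) = -232*(((-8 + 1)*(-7) + 2) + 182) = -232*((-7*(-7) + 2) + 182) = -232*((49 + 2) + 182) = -232*(51 + 182) = -232*233 = -54056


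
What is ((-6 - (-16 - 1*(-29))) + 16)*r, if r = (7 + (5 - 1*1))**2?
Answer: -363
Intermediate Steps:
r = 121 (r = (7 + (5 - 1))**2 = (7 + 4)**2 = 11**2 = 121)
((-6 - (-16 - 1*(-29))) + 16)*r = ((-6 - (-16 - 1*(-29))) + 16)*121 = ((-6 - (-16 + 29)) + 16)*121 = ((-6 - 1*13) + 16)*121 = ((-6 - 13) + 16)*121 = (-19 + 16)*121 = -3*121 = -363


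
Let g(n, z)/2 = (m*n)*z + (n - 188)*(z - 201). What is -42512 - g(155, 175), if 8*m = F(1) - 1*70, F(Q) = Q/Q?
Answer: 1694713/4 ≈ 4.2368e+5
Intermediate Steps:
F(Q) = 1
m = -69/8 (m = (1 - 1*70)/8 = (1 - 70)/8 = (⅛)*(-69) = -69/8 ≈ -8.6250)
g(n, z) = 2*(-201 + z)*(-188 + n) - 69*n*z/4 (g(n, z) = 2*((-69*n/8)*z + (n - 188)*(z - 201)) = 2*(-69*n*z/8 + (-188 + n)*(-201 + z)) = 2*(-69*n*z/8 + (-201 + z)*(-188 + n)) = 2*((-201 + z)*(-188 + n) - 69*n*z/8) = 2*(-201 + z)*(-188 + n) - 69*n*z/4)
-42512 - g(155, 175) = -42512 - (75576 - 402*155 - 376*175 - 61/4*155*175) = -42512 - (75576 - 62310 - 65800 - 1654625/4) = -42512 - 1*(-1864761/4) = -42512 + 1864761/4 = 1694713/4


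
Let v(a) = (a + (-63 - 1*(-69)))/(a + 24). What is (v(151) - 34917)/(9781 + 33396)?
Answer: -6110318/7555975 ≈ -0.80867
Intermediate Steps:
v(a) = (6 + a)/(24 + a) (v(a) = (a + (-63 + 69))/(24 + a) = (a + 6)/(24 + a) = (6 + a)/(24 + a))
(v(151) - 34917)/(9781 + 33396) = ((6 + 151)/(24 + 151) - 34917)/(9781 + 33396) = (157/175 - 34917)/43177 = ((1/175)*157 - 34917)*(1/43177) = (157/175 - 34917)*(1/43177) = -6110318/175*1/43177 = -6110318/7555975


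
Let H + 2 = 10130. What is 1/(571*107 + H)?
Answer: 1/71225 ≈ 1.4040e-5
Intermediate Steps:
H = 10128 (H = -2 + 10130 = 10128)
1/(571*107 + H) = 1/(571*107 + 10128) = 1/(61097 + 10128) = 1/71225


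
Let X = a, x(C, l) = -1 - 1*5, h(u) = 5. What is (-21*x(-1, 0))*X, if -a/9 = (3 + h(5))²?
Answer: -72576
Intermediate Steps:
x(C, l) = -6 (x(C, l) = -1 - 5 = -6)
a = -576 (a = -9*(3 + 5)² = -9*8² = -9*64 = -576)
X = -576
(-21*x(-1, 0))*X = -21*(-6)*(-576) = 126*(-576) = -72576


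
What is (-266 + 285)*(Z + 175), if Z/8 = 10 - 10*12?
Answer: -13395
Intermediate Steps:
Z = -880 (Z = 8*(10 - 10*12) = 8*(10 - 120) = 8*(-110) = -880)
(-266 + 285)*(Z + 175) = (-266 + 285)*(-880 + 175) = 19*(-705) = -13395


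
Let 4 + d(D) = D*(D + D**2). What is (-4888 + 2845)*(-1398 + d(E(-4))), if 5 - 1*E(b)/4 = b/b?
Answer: -6026850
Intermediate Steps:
E(b) = 16 (E(b) = 20 - 4*b/b = 20 - 4*1 = 20 - 4 = 16)
d(D) = -4 + D*(D + D**2)
(-4888 + 2845)*(-1398 + d(E(-4))) = (-4888 + 2845)*(-1398 + (-4 + 16**2 + 16**3)) = -2043*(-1398 + (-4 + 256 + 4096)) = -2043*(-1398 + 4348) = -2043*2950 = -6026850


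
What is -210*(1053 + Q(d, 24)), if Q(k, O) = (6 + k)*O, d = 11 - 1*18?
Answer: -216090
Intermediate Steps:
d = -7 (d = 11 - 18 = -7)
Q(k, O) = O*(6 + k)
-210*(1053 + Q(d, 24)) = -210*(1053 + 24*(6 - 7)) = -210*(1053 + 24*(-1)) = -210*(1053 - 24) = -210*1029 = -216090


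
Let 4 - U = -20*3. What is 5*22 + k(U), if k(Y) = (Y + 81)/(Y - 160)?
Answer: 10415/96 ≈ 108.49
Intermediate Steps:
U = 64 (U = 4 - (-20)*3 = 4 - 1*(-60) = 4 + 60 = 64)
k(Y) = (81 + Y)/(-160 + Y)
5*22 + k(U) = 5*22 + (81 + 64)/(-160 + 64) = 110 + 145/(-96) = 110 - 1/96*145 = 110 - 145/96 = 10415/96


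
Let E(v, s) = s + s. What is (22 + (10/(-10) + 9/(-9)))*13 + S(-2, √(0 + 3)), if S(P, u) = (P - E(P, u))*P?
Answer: 264 + 4*√3 ≈ 270.93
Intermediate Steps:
E(v, s) = 2*s
S(P, u) = P*(P - 2*u) (S(P, u) = (P - 2*u)*P = P*(P - 2*u))
(22 + (10/(-10) + 9/(-9)))*13 + S(-2, √(0 + 3)) = (22 + (10/(-10) + 9/(-9)))*13 - 2*(-2 - 2*√(0 + 3)) = (22 + (10*(-⅒) + 9*(-⅑)))*13 - 2*(-2 - 2*√3) = (22 + (-1 - 1))*13 + (4 + 4*√3) = (22 - 2)*13 + (4 + 4*√3) = 20*13 + (4 + 4*√3) = 260 + (4 + 4*√3) = 264 + 4*√3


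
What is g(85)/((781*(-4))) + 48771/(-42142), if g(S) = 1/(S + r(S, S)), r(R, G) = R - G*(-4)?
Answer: -38851975091/33571160040 ≈ -1.1573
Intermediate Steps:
r(R, G) = R + 4*G (r(R, G) = R - (-4)*G = R + 4*G)
g(S) = 1/(6*S) (g(S) = 1/(S + (S + 4*S)) = 1/(S + 5*S) = 1/(6*S))
g(85)/((781*(-4))) + 48771/(-42142) = ((⅙)/85)/((781*(-4))) + 48771/(-42142) = ((⅙)*(1/85))/(-3124) + 48771*(-1/42142) = (1/510)*(-1/3124) - 48771/42142 = -1/1593240 - 48771/42142 = -38851975091/33571160040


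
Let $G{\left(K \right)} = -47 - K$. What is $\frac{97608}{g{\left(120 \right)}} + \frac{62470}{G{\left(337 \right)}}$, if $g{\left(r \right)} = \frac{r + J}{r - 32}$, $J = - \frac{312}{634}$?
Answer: $\frac{564511109}{7872} \approx 71711.0$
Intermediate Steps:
$J = - \frac{156}{317}$ ($J = \left(-312\right) \frac{1}{634} = - \frac{156}{317} \approx -0.49211$)
$g{\left(r \right)} = \frac{- \frac{156}{317} + r}{-32 + r}$ ($g{\left(r \right)} = \frac{r - \frac{156}{317}}{r - 32} = \frac{- \frac{156}{317} + r}{-32 + r}$)
$\frac{97608}{g{\left(120 \right)}} + \frac{62470}{G{\left(337 \right)}} = \frac{97608}{\frac{1}{-32 + 120} \left(- \frac{156}{317} + 120\right)} + \frac{62470}{-47 - 337} = \frac{97608}{\frac{1}{88} \cdot \frac{37884}{317}} + \frac{62470}{-47 - 337} = \frac{97608}{\frac{1}{88} \cdot \frac{37884}{317}} + \frac{62470}{-384} = \frac{97608}{\frac{861}{634}} + 62470 \left(- \frac{1}{384}\right) = 97608 \cdot \frac{634}{861} - \frac{31235}{192} = \frac{2946832}{41} - \frac{31235}{192} = \frac{564511109}{7872}$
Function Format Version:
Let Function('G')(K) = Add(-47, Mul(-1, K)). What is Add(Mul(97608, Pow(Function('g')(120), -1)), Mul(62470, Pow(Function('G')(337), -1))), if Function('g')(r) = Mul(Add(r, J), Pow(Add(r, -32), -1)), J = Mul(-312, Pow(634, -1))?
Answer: Rational(564511109, 7872) ≈ 71711.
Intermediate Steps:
J = Rational(-156, 317) (J = Mul(-312, Rational(1, 634)) = Rational(-156, 317) ≈ -0.49211)
Function('g')(r) = Mul(Pow(Add(-32, r), -1), Add(Rational(-156, 317), r)) (Function('g')(r) = Mul(Add(r, Rational(-156, 317)), Pow(Add(r, -32), -1)) = Mul(Add(Rational(-156, 317), r), Pow(Add(-32, r), -1)) = Mul(Pow(Add(-32, r), -1), Add(Rational(-156, 317), r)))
Add(Mul(97608, Pow(Function('g')(120), -1)), Mul(62470, Pow(Function('G')(337), -1))) = Add(Mul(97608, Pow(Mul(Pow(Add(-32, 120), -1), Add(Rational(-156, 317), 120)), -1)), Mul(62470, Pow(Add(-47, Mul(-1, 337)), -1))) = Add(Mul(97608, Pow(Mul(Pow(88, -1), Rational(37884, 317)), -1)), Mul(62470, Pow(Add(-47, -337), -1))) = Add(Mul(97608, Pow(Mul(Rational(1, 88), Rational(37884, 317)), -1)), Mul(62470, Pow(-384, -1))) = Add(Mul(97608, Pow(Rational(861, 634), -1)), Mul(62470, Rational(-1, 384))) = Add(Mul(97608, Rational(634, 861)), Rational(-31235, 192)) = Add(Rational(2946832, 41), Rational(-31235, 192)) = Rational(564511109, 7872)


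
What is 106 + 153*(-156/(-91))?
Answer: 2578/7 ≈ 368.29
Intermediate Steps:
106 + 153*(-156/(-91)) = 106 + 153*(-156*(-1/91)) = 106 + 153*(12/7) = 106 + 1836/7 = 2578/7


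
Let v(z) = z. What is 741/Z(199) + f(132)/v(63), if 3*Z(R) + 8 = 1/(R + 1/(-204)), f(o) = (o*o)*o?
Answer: 82309236117/2271892 ≈ 36229.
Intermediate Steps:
f(o) = o**3 (f(o) = o**2*o = o**3)
Z(R) = -8/3 + 1/(3*(-1/204 + R)) (Z(R) = -8/3 + 1/(3*(R + 1/(-204))) = -8/3 + 1/(3*(R - 1/204)) = -8/3 + 1/(3*(-1/204 + R)))
741/Z(199) + f(132)/v(63) = 741/((4*(53 - 408*199)/(3*(-1 + 204*199)))) + 132**3/63 = 741/((4*(53 - 81192)/(3*(-1 + 40596)))) + 2299968*(1/63) = 741/(((4/3)*(-81139)/40595)) + 255552/7 = 741/(((4/3)*(1/40595)*(-81139))) + 255552/7 = 741/(-324556/121785) + 255552/7 = 741*(-121785/324556) + 255552/7 = -90242685/324556 + 255552/7 = 82309236117/2271892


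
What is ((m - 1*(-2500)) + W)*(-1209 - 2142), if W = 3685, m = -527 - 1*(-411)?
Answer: -20337219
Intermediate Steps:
m = -116 (m = -527 + 411 = -116)
((m - 1*(-2500)) + W)*(-1209 - 2142) = ((-116 - 1*(-2500)) + 3685)*(-1209 - 2142) = ((-116 + 2500) + 3685)*(-3351) = (2384 + 3685)*(-3351) = 6069*(-3351) = -20337219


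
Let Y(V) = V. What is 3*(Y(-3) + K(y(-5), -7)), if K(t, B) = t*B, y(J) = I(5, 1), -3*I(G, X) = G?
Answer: 26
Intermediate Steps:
I(G, X) = -G/3
y(J) = -5/3 (y(J) = -⅓*5 = -5/3)
K(t, B) = B*t
3*(Y(-3) + K(y(-5), -7)) = 3*(-3 - 7*(-5/3)) = 3*(-3 + 35/3) = 3*(26/3) = 26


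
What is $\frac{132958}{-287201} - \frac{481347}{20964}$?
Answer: $- \frac{47010223753}{2006960588} \approx -23.424$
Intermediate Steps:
$\frac{132958}{-287201} - \frac{481347}{20964} = 132958 \left(- \frac{1}{287201}\right) - \frac{160449}{6988} = - \frac{132958}{287201} - \frac{160449}{6988} = - \frac{47010223753}{2006960588}$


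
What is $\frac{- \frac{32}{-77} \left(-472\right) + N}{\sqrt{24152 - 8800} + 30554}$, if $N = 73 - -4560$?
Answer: $\frac{1739729483}{11980321738} - \frac{113879 \sqrt{3838}}{11980321738} \approx 0.14463$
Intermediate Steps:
$N = 4633$ ($N = 73 + 4560 = 4633$)
$\frac{- \frac{32}{-77} \left(-472\right) + N}{\sqrt{24152 - 8800} + 30554} = \frac{- \frac{32}{-77} \left(-472\right) + 4633}{\sqrt{24152 - 8800} + 30554} = \frac{\left(-32\right) \left(- \frac{1}{77}\right) \left(-472\right) + 4633}{\sqrt{15352} + 30554} = \frac{\frac{32}{77} \left(-472\right) + 4633}{2 \sqrt{3838} + 30554} = \frac{- \frac{15104}{77} + 4633}{30554 + 2 \sqrt{3838}} = \frac{341637}{77 \left(30554 + 2 \sqrt{3838}\right)}$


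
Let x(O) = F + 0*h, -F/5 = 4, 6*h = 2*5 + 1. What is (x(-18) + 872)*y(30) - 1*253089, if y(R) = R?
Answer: -227529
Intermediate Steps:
h = 11/6 (h = (2*5 + 1)/6 = (10 + 1)/6 = (1/6)*11 = 11/6 ≈ 1.8333)
F = -20 (F = -5*4 = -20)
x(O) = -20 (x(O) = -20 + 0*(11/6) = -20 + 0 = -20)
(x(-18) + 872)*y(30) - 1*253089 = (-20 + 872)*30 - 1*253089 = 852*30 - 253089 = 25560 - 253089 = -227529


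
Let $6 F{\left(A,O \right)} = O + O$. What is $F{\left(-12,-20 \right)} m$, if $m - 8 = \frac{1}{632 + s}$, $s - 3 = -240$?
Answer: $- \frac{12644}{237} \approx -53.35$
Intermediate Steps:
$F{\left(A,O \right)} = \frac{O}{3}$ ($F{\left(A,O \right)} = \frac{O + O}{6} = \frac{2 O}{6} = \frac{O}{3}$)
$s = -237$ ($s = 3 - 240 = -237$)
$m = \frac{3161}{395}$ ($m = 8 + \frac{1}{632 - 237} = 8 + \frac{1}{395} = \frac{3161}{395} \approx 8.0025$)
$F{\left(-12,-20 \right)} m = \frac{1}{3} \left(-20\right) \frac{3161}{395} = \left(- \frac{20}{3}\right) \frac{3161}{395} = - \frac{12644}{237}$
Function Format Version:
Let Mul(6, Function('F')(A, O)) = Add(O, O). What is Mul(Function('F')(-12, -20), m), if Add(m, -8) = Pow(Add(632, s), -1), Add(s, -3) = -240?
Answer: Rational(-12644, 237) ≈ -53.350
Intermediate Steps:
Function('F')(A, O) = Mul(Rational(1, 3), O) (Function('F')(A, O) = Mul(Rational(1, 6), Add(O, O)) = Mul(Rational(1, 6), Mul(2, O)) = Mul(Rational(1, 3), O))
s = -237 (s = Add(3, -240) = -237)
m = Rational(3161, 395) (m = Add(8, Pow(Add(632, -237), -1)) = Add(8, Pow(395, -1)) = Add(8, Rational(1, 395)) = Rational(3161, 395) ≈ 8.0025)
Mul(Function('F')(-12, -20), m) = Mul(Mul(Rational(1, 3), -20), Rational(3161, 395)) = Mul(Rational(-20, 3), Rational(3161, 395)) = Rational(-12644, 237)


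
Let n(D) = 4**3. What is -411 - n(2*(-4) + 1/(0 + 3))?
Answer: -475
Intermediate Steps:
n(D) = 64
-411 - n(2*(-4) + 1/(0 + 3)) = -411 - 1*64 = -411 - 64 = -475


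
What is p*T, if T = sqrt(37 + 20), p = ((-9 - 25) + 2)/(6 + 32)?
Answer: -16*sqrt(57)/19 ≈ -6.3578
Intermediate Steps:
p = -16/19 (p = (-34 + 2)/38 = -32*1/38 = -16/19 ≈ -0.84210)
T = sqrt(57) ≈ 7.5498
p*T = -16*sqrt(57)/19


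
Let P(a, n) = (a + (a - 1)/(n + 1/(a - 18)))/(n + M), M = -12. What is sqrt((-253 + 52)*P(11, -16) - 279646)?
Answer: I*sqrt(699690259261)/1582 ≈ 528.75*I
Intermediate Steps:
P(a, n) = (a + (-1 + a)/(n + 1/(-18 + a)))/(-12 + n) (P(a, n) = (a + (a - 1)/(n + 1/(a - 18)))/(n - 12) = (a + (-1 + a)/(n + 1/(-18 + a)))/(-12 + n))
sqrt((-253 + 52)*P(11, -16) - 279646) = sqrt((-253 + 52)*((-18 - 1*11**2 + 18*11 - 1*(-16)*11**2 + 18*11*(-16))/(12 - 217*(-16) + 18*(-16)**2 - 1*11*(-16)**2 + 12*11*(-16))) - 279646) = sqrt(-201*(-18 - 1*121 + 198 - 1*(-16)*121 - 3168)/(12 + 3472 + 18*256 - 1*11*256 - 2112) - 279646) = sqrt(-201*(-18 - 121 + 198 + 1936 - 3168)/(12 + 3472 + 4608 - 2816 - 2112) - 279646) = sqrt(-201*(-1173)/3164 - 279646) = sqrt(-201*(-1173/3164) - 279646) = sqrt(235773/3164 - 279646) = sqrt(-884564171/3164) = I*sqrt(699690259261)/1582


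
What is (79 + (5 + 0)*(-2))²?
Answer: 4761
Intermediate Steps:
(79 + (5 + 0)*(-2))² = (79 + 5*(-2))² = (79 - 10)² = 69² = 4761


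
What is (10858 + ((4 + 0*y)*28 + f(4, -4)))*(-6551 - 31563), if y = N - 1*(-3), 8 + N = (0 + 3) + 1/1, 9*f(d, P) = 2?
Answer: -3763071448/9 ≈ -4.1812e+8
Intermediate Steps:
f(d, P) = 2/9 (f(d, P) = (⅑)*2 = 2/9)
N = -4 (N = -8 + ((0 + 3) + 1/1) = -8 + (3 + 1) = -8 + 4 = -4)
y = -1 (y = -4 - 1*(-3) = -4 + 3 = -1)
(10858 + ((4 + 0*y)*28 + f(4, -4)))*(-6551 - 31563) = (10858 + ((4 + 0*(-1))*28 + 2/9))*(-6551 - 31563) = (10858 + ((4 + 0)*28 + 2/9))*(-38114) = (10858 + (4*28 + 2/9))*(-38114) = (10858 + (112 + 2/9))*(-38114) = (10858 + 1010/9)*(-38114) = (98732/9)*(-38114) = -3763071448/9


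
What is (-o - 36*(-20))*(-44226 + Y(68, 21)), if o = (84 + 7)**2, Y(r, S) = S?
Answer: 334234005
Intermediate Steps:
o = 8281 (o = 91**2 = 8281)
(-o - 36*(-20))*(-44226 + Y(68, 21)) = (-1*8281 - 36*(-20))*(-44226 + 21) = (-8281 + 720)*(-44205) = -7561*(-44205) = 334234005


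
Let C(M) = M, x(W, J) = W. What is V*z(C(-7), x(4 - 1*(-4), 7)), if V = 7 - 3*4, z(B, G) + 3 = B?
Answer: 50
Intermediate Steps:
z(B, G) = -3 + B
V = -5 (V = 7 - 12 = -5)
V*z(C(-7), x(4 - 1*(-4), 7)) = -5*(-3 - 7) = -5*(-10) = 50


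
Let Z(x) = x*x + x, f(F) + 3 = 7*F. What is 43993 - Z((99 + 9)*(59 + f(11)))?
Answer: -206294867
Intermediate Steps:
f(F) = -3 + 7*F
Z(x) = x + x² (Z(x) = x² + x = x + x²)
43993 - Z((99 + 9)*(59 + f(11))) = 43993 - (99 + 9)*(59 + (-3 + 7*11))*(1 + (99 + 9)*(59 + (-3 + 7*11))) = 43993 - 108*(59 + (-3 + 77))*(1 + 108*(59 + (-3 + 77))) = 43993 - 108*(59 + 74)*(1 + 108*(59 + 74)) = 43993 - 108*133*(1 + 108*133) = 43993 - 14364*(1 + 14364) = 43993 - 14364*14365 = 43993 - 1*206338860 = 43993 - 206338860 = -206294867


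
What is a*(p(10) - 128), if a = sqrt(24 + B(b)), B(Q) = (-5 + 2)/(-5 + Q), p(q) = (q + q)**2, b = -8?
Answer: 816*sqrt(455)/13 ≈ 1338.9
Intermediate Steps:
p(q) = 4*q**2 (p(q) = (2*q)**2 = 4*q**2)
B(Q) = -3/(-5 + Q)
a = 3*sqrt(455)/13 (a = sqrt(24 - 3/(-5 - 8)) = sqrt(24 - 3/(-13)) = sqrt(24 - 3*(-1/13)) = sqrt(24 + 3/13) = sqrt(315/13) = 3*sqrt(455)/13 ≈ 4.9225)
a*(p(10) - 128) = (3*sqrt(455)/13)*(4*10**2 - 128) = (3*sqrt(455)/13)*(4*100 - 128) = (3*sqrt(455)/13)*(400 - 128) = (3*sqrt(455)/13)*272 = 816*sqrt(455)/13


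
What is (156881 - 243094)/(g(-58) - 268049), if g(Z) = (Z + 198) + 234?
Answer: 86213/267675 ≈ 0.32208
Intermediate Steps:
g(Z) = 432 + Z (g(Z) = (198 + Z) + 234 = 432 + Z)
(156881 - 243094)/(g(-58) - 268049) = (156881 - 243094)/((432 - 58) - 268049) = -86213/(374 - 268049) = -86213/(-267675) = -86213*(-1/267675) = 86213/267675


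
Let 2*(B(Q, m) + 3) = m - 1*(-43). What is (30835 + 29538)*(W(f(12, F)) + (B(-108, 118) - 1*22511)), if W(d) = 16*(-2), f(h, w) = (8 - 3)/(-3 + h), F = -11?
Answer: -2712619263/2 ≈ -1.3563e+9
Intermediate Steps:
B(Q, m) = 37/2 + m/2 (B(Q, m) = -3 + (m - 1*(-43))/2 = -3 + (m + 43)/2 = -3 + (43 + m)/2 = -3 + (43/2 + m/2) = 37/2 + m/2)
f(h, w) = 5/(-3 + h)
W(d) = -32
(30835 + 29538)*(W(f(12, F)) + (B(-108, 118) - 1*22511)) = (30835 + 29538)*(-32 + ((37/2 + (½)*118) - 1*22511)) = 60373*(-32 + ((37/2 + 59) - 22511)) = 60373*(-32 + (155/2 - 22511)) = 60373*(-32 - 44867/2) = 60373*(-44931/2) = -2712619263/2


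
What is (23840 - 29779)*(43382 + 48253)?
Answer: -544220265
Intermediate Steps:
(23840 - 29779)*(43382 + 48253) = -5939*91635 = -544220265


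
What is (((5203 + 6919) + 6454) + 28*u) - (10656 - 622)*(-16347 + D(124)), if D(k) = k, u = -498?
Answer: 162786214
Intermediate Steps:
(((5203 + 6919) + 6454) + 28*u) - (10656 - 622)*(-16347 + D(124)) = (((5203 + 6919) + 6454) + 28*(-498)) - (10656 - 622)*(-16347 + 124) = ((12122 + 6454) - 13944) - 10034*(-16223) = (18576 - 13944) - 1*(-162781582) = 4632 + 162781582 = 162786214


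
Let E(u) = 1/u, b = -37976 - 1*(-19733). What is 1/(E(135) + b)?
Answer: -135/2462804 ≈ -5.4816e-5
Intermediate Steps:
b = -18243 (b = -37976 + 19733 = -18243)
1/(E(135) + b) = 1/(1/135 - 18243) = 1/(-2462804/135) = -135/2462804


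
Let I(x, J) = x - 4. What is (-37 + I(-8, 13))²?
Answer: 2401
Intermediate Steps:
I(x, J) = -4 + x
(-37 + I(-8, 13))² = (-37 + (-4 - 8))² = (-37 - 12)² = (-49)² = 2401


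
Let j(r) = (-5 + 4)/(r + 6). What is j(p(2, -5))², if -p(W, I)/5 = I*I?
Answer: 1/14161 ≈ 7.0616e-5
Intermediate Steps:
p(W, I) = -5*I² (p(W, I) = -5*I*I = -5*I²)
j(r) = -1/(6 + r)
j(p(2, -5))² = (-1/(6 - 5*(-5)²))² = (-1/(6 - 5*25))² = (-1/(6 - 125))² = (-1/(-119))² = (-1*(-1/119))² = (1/119)² = 1/14161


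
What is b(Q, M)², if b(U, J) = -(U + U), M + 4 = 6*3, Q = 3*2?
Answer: 144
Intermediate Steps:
Q = 6
M = 14 (M = -4 + 6*3 = -4 + 18 = 14)
b(U, J) = -2*U
b(Q, M)² = (-2*6)² = (-12)² = 144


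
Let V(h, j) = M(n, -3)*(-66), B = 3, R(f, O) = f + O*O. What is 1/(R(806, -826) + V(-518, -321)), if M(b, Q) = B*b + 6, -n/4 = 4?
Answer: 1/685854 ≈ 1.4580e-6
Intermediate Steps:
n = -16 (n = -4*4 = -16)
R(f, O) = f + O**2
M(b, Q) = 6 + 3*b (M(b, Q) = 3*b + 6 = 6 + 3*b)
V(h, j) = 2772 (V(h, j) = (6 + 3*(-16))*(-66) = (6 - 48)*(-66) = -42*(-66) = 2772)
1/(R(806, -826) + V(-518, -321)) = 1/((806 + (-826)**2) + 2772) = 1/((806 + 682276) + 2772) = 1/(683082 + 2772) = 1/685854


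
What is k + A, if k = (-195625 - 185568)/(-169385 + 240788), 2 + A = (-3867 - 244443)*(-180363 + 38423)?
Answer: 2516607402800201/71403 ≈ 3.5245e+10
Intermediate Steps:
A = 35245121398 (A = -2 + (-3867 - 244443)*(-180363 + 38423) = -2 - 248310*(-141940) = -2 + 35245121400 = 35245121398)
k = -381193/71403 ≈ -5.3386
k + A = -381193/71403 + 35245121398 = 2516607402800201/71403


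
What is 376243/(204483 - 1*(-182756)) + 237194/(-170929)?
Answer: -27539927619/66190375031 ≈ -0.41607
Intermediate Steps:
376243/(204483 - 1*(-182756)) + 237194/(-170929) = 376243/(204483 + 182756) + 237194*(-1/170929) = 376243/387239 - 237194/170929 = -27539927619/66190375031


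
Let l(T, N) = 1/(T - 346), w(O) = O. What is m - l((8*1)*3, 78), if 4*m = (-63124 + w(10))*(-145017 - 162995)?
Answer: 1564909484125/322 ≈ 4.8600e+9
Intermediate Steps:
l(T, N) = 1/(-346 + T)
m = 4859967342 (m = ((-63124 + 10)*(-145017 - 162995))/4 = (-63114*(-308012))/4 = (¼)*19439869368 = 4859967342)
m - l((8*1)*3, 78) = 4859967342 - 1/(-346 + (8*1)*3) = 4859967342 - 1/(-346 + 8*3) = 4859967342 - 1/(-346 + 24) = 4859967342 - 1/(-322) = 4859967342 - 1*(-1/322) = 4859967342 + 1/322 = 1564909484125/322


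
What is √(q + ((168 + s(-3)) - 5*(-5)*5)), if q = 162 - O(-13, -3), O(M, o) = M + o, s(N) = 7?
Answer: √478 ≈ 21.863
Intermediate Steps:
q = 178 (q = 162 - (-13 - 3) = 162 - 1*(-16) = 162 + 16 = 178)
√(q + ((168 + s(-3)) - 5*(-5)*5)) = √(178 + ((168 + 7) - 5*(-5)*5)) = √(178 + (175 + 25*5)) = √(178 + (175 + 125)) = √(178 + 300) = √478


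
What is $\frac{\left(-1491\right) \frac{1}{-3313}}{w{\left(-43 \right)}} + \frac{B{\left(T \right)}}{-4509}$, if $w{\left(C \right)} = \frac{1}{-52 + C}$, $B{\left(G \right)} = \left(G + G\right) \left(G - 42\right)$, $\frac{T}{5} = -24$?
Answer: $- \frac{28425435}{553271} \approx -51.377$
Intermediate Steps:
$T = -120$ ($T = 5 \left(-24\right) = -120$)
$B{\left(G \right)} = 2 G \left(-42 + G\right)$
$\frac{\left(-1491\right) \frac{1}{-3313}}{w{\left(-43 \right)}} + \frac{B{\left(T \right)}}{-4509} = \frac{\left(-1491\right) \frac{1}{-3313}}{\frac{1}{-52 - 43}} + \frac{2 \left(-120\right) \left(-42 - 120\right)}{-4509} = \frac{\left(-1491\right) \left(- \frac{1}{3313}\right)}{\frac{1}{-95}} + 2 \left(-120\right) \left(-162\right) \left(- \frac{1}{4509}\right) = \frac{1491}{3313 \left(- \frac{1}{95}\right)} + 38880 \left(- \frac{1}{4509}\right) = \frac{1491}{3313} \left(-95\right) - \frac{1440}{167} = - \frac{141645}{3313} - \frac{1440}{167} = - \frac{28425435}{553271}$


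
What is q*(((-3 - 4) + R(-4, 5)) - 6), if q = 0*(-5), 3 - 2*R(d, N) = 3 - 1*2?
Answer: 0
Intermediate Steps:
R(d, N) = 1 (R(d, N) = 3/2 - (3 - 1*2)/2 = 3/2 - (3 - 2)/2 = 3/2 - ½*1 = 3/2 - ½ = 1)
q = 0
q*(((-3 - 4) + R(-4, 5)) - 6) = 0*(((-3 - 4) + 1) - 6) = 0*((-7 + 1) - 6) = 0*(-6 - 6) = 0*(-12) = 0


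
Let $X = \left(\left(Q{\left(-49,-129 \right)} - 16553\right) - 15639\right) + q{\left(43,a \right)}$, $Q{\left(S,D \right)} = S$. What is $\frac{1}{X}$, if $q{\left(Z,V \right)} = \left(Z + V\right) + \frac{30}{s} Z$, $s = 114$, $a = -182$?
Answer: $- \frac{19}{615005} \approx -3.0894 \cdot 10^{-5}$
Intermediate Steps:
$q{\left(Z,V \right)} = V + \frac{24 Z}{19}$ ($q{\left(Z,V \right)} = \left(Z + V\right) + \frac{30}{114} Z = \left(V + Z\right) + 30 \cdot \frac{1}{114} Z = \left(V + Z\right) + \frac{5 Z}{19} = V + \frac{24 Z}{19}$)
$X = - \frac{615005}{19}$ ($X = \left(\left(-49 - 16553\right) - 15639\right) + \left(-182 + \frac{24}{19} \cdot 43\right) = \left(-16602 - 15639\right) + \left(-182 + \frac{1032}{19}\right) = -32241 - \frac{2426}{19} = - \frac{615005}{19} \approx -32369.0$)
$\frac{1}{X} = \frac{1}{- \frac{615005}{19}} = - \frac{19}{615005}$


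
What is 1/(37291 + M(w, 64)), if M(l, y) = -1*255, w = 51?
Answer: 1/37036 ≈ 2.7001e-5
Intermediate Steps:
M(l, y) = -255
1/(37291 + M(w, 64)) = 1/(37291 - 255) = 1/37036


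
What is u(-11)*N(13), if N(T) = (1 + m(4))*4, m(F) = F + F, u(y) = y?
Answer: -396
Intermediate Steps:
m(F) = 2*F
N(T) = 36 (N(T) = (1 + 2*4)*4 = (1 + 8)*4 = 9*4 = 36)
u(-11)*N(13) = -11*36 = -396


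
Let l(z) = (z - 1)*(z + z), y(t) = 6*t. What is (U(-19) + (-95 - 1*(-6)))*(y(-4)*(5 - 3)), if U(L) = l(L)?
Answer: -32208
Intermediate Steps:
l(z) = 2*z*(-1 + z) (l(z) = (-1 + z)*(2*z) = 2*z*(-1 + z))
U(L) = 2*L*(-1 + L)
(U(-19) + (-95 - 1*(-6)))*(y(-4)*(5 - 3)) = (2*(-19)*(-1 - 19) + (-95 - 1*(-6)))*((6*(-4))*(5 - 3)) = (2*(-19)*(-20) + (-95 + 6))*(-24*2) = (760 - 89)*(-48) = 671*(-48) = -32208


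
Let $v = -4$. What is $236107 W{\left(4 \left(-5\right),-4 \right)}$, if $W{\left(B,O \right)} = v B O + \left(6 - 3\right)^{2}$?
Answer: $-73429277$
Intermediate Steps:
$W{\left(B,O \right)} = 9 - 4 B O$ ($W{\left(B,O \right)} = - 4 B O + \left(6 - 3\right)^{2} = - 4 B O + 3^{2} = - 4 B O + 9 = 9 - 4 B O$)
$236107 W{\left(4 \left(-5\right),-4 \right)} = 236107 \left(9 - 4 \cdot 4 \left(-5\right) \left(-4\right)\right) = 236107 \left(9 - \left(-80\right) \left(-4\right)\right) = 236107 \left(9 - 320\right) = 236107 \left(-311\right) = -73429277$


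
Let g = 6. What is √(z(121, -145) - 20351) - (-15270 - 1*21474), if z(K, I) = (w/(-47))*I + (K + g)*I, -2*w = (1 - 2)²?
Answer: 36744 + I*√342550006/94 ≈ 36744.0 + 196.89*I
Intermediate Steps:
w = -½ (w = -(1 - 2)²/2 = -½*(-1)² = -½*1 = -½ ≈ -0.50000)
z(K, I) = I/94 + I*(6 + K) (z(K, I) = (-½/(-47))*I + (K + 6)*I = (-½*(-1/47))*I + (6 + K)*I = I/94 + I*(6 + K))
√(z(121, -145) - 20351) - (-15270 - 1*21474) = √((1/94)*(-145)*(565 + 94*121) - 20351) - (-15270 - 1*21474) = √((1/94)*(-145)*(565 + 11374) - 20351) - (-15270 - 21474) = √((1/94)*(-145)*11939 - 20351) - 1*(-36744) = √(-1731155/94 - 20351) + 36744 = √(-3644149/94) + 36744 = I*√342550006/94 + 36744 = 36744 + I*√342550006/94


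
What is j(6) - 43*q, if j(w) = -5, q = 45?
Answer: -1940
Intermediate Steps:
j(6) - 43*q = -5 - 43*45 = -5 - 1935 = -1940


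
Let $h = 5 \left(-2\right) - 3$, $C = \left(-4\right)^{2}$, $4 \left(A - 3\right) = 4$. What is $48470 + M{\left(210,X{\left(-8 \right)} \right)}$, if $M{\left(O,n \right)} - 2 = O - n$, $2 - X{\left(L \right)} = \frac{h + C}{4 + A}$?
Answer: $\frac{389443}{8} \approx 48680.0$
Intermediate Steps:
$A = 4$ ($A = 3 + \frac{1}{4} \cdot 4 = 3 + 1 = 4$)
$C = 16$
$h = -13$ ($h = -10 - 3 = -13$)
$X{\left(L \right)} = \frac{13}{8}$ ($X{\left(L \right)} = 2 - \frac{-13 + 16}{4 + 4} = 2 - \frac{3}{8} = \frac{13}{8}$)
$M{\left(O,n \right)} = 2 + O - n$ ($M{\left(O,n \right)} = 2 + \left(O - n\right) = 2 + O - n$)
$48470 + M{\left(210,X{\left(-8 \right)} \right)} = 48470 + \left(2 + 210 - \frac{13}{8}\right) = 48470 + \frac{1683}{8} = \frac{389443}{8}$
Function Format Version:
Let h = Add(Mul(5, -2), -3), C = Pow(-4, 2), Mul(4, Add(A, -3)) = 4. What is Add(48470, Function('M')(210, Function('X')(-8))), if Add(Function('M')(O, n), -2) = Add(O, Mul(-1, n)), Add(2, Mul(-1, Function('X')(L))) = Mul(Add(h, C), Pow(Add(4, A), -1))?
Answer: Rational(389443, 8) ≈ 48680.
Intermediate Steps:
A = 4 (A = Add(3, Mul(Rational(1, 4), 4)) = Add(3, 1) = 4)
C = 16
h = -13 (h = Add(-10, -3) = -13)
Function('X')(L) = Rational(13, 8) (Function('X')(L) = Add(2, Mul(-1, Mul(Add(-13, 16), Pow(Add(4, 4), -1)))) = Add(2, Mul(-1, Mul(3, Pow(8, -1)))) = Add(2, Mul(-1, Mul(3, Rational(1, 8)))) = Add(2, Mul(-1, Rational(3, 8))) = Add(2, Rational(-3, 8)) = Rational(13, 8))
Function('M')(O, n) = Add(2, O, Mul(-1, n)) (Function('M')(O, n) = Add(2, Add(O, Mul(-1, n))) = Add(2, O, Mul(-1, n)))
Add(48470, Function('M')(210, Function('X')(-8))) = Add(48470, Add(2, 210, Mul(-1, Rational(13, 8)))) = Add(48470, Add(2, 210, Rational(-13, 8))) = Add(48470, Rational(1683, 8)) = Rational(389443, 8)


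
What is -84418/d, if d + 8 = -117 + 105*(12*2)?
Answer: -84418/2395 ≈ -35.248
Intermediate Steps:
d = 2395 (d = -8 + (-117 + 105*(12*2)) = -8 + (-117 + 105*24) = -8 + (-117 + 2520) = -8 + 2403 = 2395)
-84418/d = -84418/2395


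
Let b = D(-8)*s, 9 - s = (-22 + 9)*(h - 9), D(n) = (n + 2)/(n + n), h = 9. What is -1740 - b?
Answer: -13947/8 ≈ -1743.4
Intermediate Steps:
D(n) = (2 + n)/(2*n) (D(n) = (2 + n)/((2*n)) = (2 + n)*(1/(2*n)) = (2 + n)/(2*n))
s = 9 (s = 9 - (-22 + 9)*(9 - 9) = 9 - (-13)*0 = 9 - 1*0 = 9 + 0 = 9)
b = 27/8 (b = ((1/2)*(2 - 8)/(-8))*9 = ((1/2)*(-1/8)*(-6))*9 = (3/8)*9 = 27/8 ≈ 3.3750)
-1740 - b = -1740 - 1*27/8 = -1740 - 27/8 = -13947/8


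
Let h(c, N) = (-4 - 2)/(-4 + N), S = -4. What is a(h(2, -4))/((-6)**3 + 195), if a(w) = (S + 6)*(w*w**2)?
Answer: -9/224 ≈ -0.040179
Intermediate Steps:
h(c, N) = -6/(-4 + N)
a(w) = 2*w**3 (a(w) = (-4 + 6)*(w*w**2) = 2*w**3)
a(h(2, -4))/((-6)**3 + 195) = (2*(-6/(-4 - 4))**3)/((-6)**3 + 195) = (2*(-6/(-8))**3)/(-216 + 195) = (2*(-6*(-1/8))**3)/(-21) = -2*(3/4)**3/21 = -2*27/(21*64) = -1/21*27/32 = -9/224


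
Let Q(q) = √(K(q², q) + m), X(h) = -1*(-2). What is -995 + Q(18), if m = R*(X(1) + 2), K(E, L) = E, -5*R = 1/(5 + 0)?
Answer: -995 + 4*√506/5 ≈ -977.00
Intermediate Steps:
R = -1/25 (R = -1/(5*(5 + 0)) = -⅕/5 = -⅕*⅕ = -1/25 ≈ -0.040000)
X(h) = 2
m = -4/25 (m = -(2 + 2)/25 = -1/25*4 = -4/25 ≈ -0.16000)
Q(q) = √(-4/25 + q²) (Q(q) = √(q² - 4/25) = √(-4/25 + q²))
-995 + Q(18) = -995 + √(-4 + 25*18²)/5 = -995 + √(-4 + 25*324)/5 = -995 + √(-4 + 8100)/5 = -995 + √8096/5 = -995 + (4*√506)/5 = -995 + 4*√506/5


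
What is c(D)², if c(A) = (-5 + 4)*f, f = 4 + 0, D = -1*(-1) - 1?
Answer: 16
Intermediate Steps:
D = 0 (D = 1 - 1 = 0)
f = 4
c(A) = -4 (c(A) = (-5 + 4)*4 = -1*4 = -4)
c(D)² = (-4)² = 16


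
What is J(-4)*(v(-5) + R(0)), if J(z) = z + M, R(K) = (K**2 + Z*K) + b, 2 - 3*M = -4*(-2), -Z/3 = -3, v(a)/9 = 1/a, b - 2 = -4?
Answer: 114/5 ≈ 22.800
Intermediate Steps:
b = -2 (b = 2 - 4 = -2)
v(a) = 9/a (v(a) = 9*(1/a) = 9/a)
Z = 9 (Z = -3*(-3) = 9)
M = -2 (M = 2/3 - (-4)*(-2)/3 = 2/3 - 1/3*8 = 2/3 - 8/3 = -2)
R(K) = -2 + K**2 + 9*K (R(K) = (K**2 + 9*K) - 2 = -2 + K**2 + 9*K)
J(z) = -2 + z (J(z) = z - 2 = -2 + z)
J(-4)*(v(-5) + R(0)) = (-2 - 4)*(9/(-5) + (-2 + 0**2 + 9*0)) = -6*(9*(-1/5) + (-2 + 0 + 0)) = -6*(-9/5 - 2) = -6*(-19/5) = 114/5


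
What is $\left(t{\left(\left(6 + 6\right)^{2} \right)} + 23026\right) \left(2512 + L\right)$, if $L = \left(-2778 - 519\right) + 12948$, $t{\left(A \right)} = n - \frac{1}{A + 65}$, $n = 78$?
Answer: $\frac{58731903805}{209} \approx 2.8101 \cdot 10^{8}$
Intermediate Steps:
$t{\left(A \right)} = 78 - \frac{1}{65 + A}$ ($t{\left(A \right)} = 78 - \frac{1}{A + 65} = 78 - \frac{1}{65 + A}$)
$L = 9651$ ($L = -3297 + 12948 = 9651$)
$\left(t{\left(\left(6 + 6\right)^{2} \right)} + 23026\right) \left(2512 + L\right) = \left(\frac{5069 + 78 \left(6 + 6\right)^{2}}{65 + \left(6 + 6\right)^{2}} + 23026\right) \left(2512 + 9651\right) = \left(\frac{5069 + 78 \cdot 12^{2}}{65 + 12^{2}} + 23026\right) 12163 = \left(\frac{5069 + 78 \cdot 144}{65 + 144} + 23026\right) 12163 = \left(\frac{5069 + 11232}{209} + 23026\right) 12163 = \left(\frac{1}{209} \cdot 16301 + 23026\right) 12163 = \left(\frac{16301}{209} + 23026\right) 12163 = \frac{4828735}{209} \cdot 12163 = \frac{58731903805}{209}$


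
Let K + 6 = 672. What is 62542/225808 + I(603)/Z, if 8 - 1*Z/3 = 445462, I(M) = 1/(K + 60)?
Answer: 689524703117/2489530151592 ≈ 0.27697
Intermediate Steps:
K = 666 (K = -6 + 672 = 666)
I(M) = 1/726 (I(M) = 1/(666 + 60) = 1/726)
Z = -1336362 (Z = 24 - 3*445462 = 24 - 1336386 = -1336362)
62542/225808 + I(603)/Z = 62542/225808 + (1/726)/(-1336362) = 62542*(1/225808) + (1/726)*(-1/1336362) = 31271/112904 - 1/970198812 = 689524703117/2489530151592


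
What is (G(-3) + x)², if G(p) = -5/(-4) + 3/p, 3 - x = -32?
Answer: 19881/16 ≈ 1242.6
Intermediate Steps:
x = 35 (x = 3 - 1*(-32) = 3 + 32 = 35)
G(p) = 5/4 + 3/p (G(p) = -5*(-¼) + 3/p = 5/4 + 3/p)
(G(-3) + x)² = ((5/4 + 3/(-3)) + 35)² = ((5/4 + 3*(-⅓)) + 35)² = ((5/4 - 1) + 35)² = (¼ + 35)² = (141/4)² = 19881/16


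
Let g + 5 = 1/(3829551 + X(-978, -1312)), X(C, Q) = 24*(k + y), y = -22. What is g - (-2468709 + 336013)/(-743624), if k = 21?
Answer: -2800732137551/355966023231 ≈ -7.8680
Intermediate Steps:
X(C, Q) = -24 (X(C, Q) = 24*(21 - 22) = 24*(-1) = -24)
g = -19147634/3829527 (g = -5 + 1/(3829551 - 24) = -5 + 1/3829527 = -19147634/3829527 ≈ -5.0000)
g - (-2468709 + 336013)/(-743624) = -19147634/3829527 - (-2468709 + 336013)/(-743624) = -19147634/3829527 - (-2132696)*(-1)/743624 = -19147634/3829527 - 1*266587/92953 = -19147634/3829527 - 266587/92953 = -2800732137551/355966023231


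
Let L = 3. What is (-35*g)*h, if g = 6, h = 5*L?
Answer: -3150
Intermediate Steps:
h = 15 (h = 5*3 = 15)
(-35*g)*h = -35*6*15 = -210*15 = -3150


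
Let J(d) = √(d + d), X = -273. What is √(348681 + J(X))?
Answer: √(348681 + I*√546) ≈ 590.49 + 0.02*I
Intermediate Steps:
J(d) = √2*√d (J(d) = √(2*d) = √2*√d)
√(348681 + J(X)) = √(348681 + √2*√(-273)) = √(348681 + √2*(I*√273)) = √(348681 + I*√546)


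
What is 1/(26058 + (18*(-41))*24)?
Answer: 1/8346 ≈ 0.00011982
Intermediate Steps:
1/(26058 + (18*(-41))*24) = 1/(26058 - 738*24) = 1/(26058 - 17712) = 1/8346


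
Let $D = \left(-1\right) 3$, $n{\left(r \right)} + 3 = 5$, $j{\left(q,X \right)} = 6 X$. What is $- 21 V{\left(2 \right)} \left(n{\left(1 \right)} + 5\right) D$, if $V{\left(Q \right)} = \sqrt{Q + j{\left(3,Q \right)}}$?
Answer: $441 \sqrt{14} \approx 1650.1$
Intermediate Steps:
$n{\left(r \right)} = 2$ ($n{\left(r \right)} = -3 + 5 = 2$)
$V{\left(Q \right)} = \sqrt{7} \sqrt{Q}$ ($V{\left(Q \right)} = \sqrt{Q + 6 Q} = \sqrt{7 Q} = \sqrt{7} \sqrt{Q}$)
$D = -3$
$- 21 V{\left(2 \right)} \left(n{\left(1 \right)} + 5\right) D = - 21 \sqrt{7} \sqrt{2} \left(2 + 5\right) \left(-3\right) = - 21 \sqrt{14} \cdot 7 \left(-3\right) = - 21 \cdot 7 \sqrt{14} \left(-3\right) = - 147 \sqrt{14} \left(-3\right) = 441 \sqrt{14}$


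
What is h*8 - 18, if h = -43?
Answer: -362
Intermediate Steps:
h*8 - 18 = -43*8 - 18 = -344 - 18 = -362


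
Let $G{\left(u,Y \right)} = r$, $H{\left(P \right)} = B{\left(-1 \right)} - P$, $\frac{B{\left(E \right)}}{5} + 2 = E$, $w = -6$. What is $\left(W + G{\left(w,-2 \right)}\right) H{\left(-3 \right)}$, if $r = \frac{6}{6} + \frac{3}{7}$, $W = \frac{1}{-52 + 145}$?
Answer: $- \frac{3748}{217} \approx -17.272$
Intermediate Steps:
$B{\left(E \right)} = -10 + 5 E$
$H{\left(P \right)} = -15 - P$ ($H{\left(P \right)} = \left(-10 + 5 \left(-1\right)\right) - P = \left(-10 - 5\right) - P = -15 - P$)
$W = \frac{1}{93} \approx 0.010753$
$r = \frac{10}{7}$ ($r = 6 \cdot \frac{1}{6} + 3 \cdot \frac{1}{7} = 1 + \frac{3}{7} = \frac{10}{7} \approx 1.4286$)
$G{\left(u,Y \right)} = \frac{10}{7}$
$\left(W + G{\left(w,-2 \right)}\right) H{\left(-3 \right)} = \left(\frac{1}{93} + \frac{10}{7}\right) \left(-15 - -3\right) = \frac{937 \left(-15 + 3\right)}{651} = \frac{937}{651} \left(-12\right) = - \frac{3748}{217}$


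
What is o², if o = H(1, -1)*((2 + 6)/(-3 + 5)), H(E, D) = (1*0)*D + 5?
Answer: 400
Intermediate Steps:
H(E, D) = 5 (H(E, D) = 0*D + 5 = 0 + 5 = 5)
o = 20 (o = 5*((2 + 6)/(-3 + 5)) = 5*(8/2) = 5*(8*(½)) = 5*4 = 20)
o² = 20² = 400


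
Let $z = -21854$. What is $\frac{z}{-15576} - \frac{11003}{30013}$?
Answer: $\frac{242260687}{233741244} \approx 1.0364$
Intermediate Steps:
$\frac{z}{-15576} - \frac{11003}{30013} = - \frac{21854}{-15576} - \frac{11003}{30013} = \left(-21854\right) \left(- \frac{1}{15576}\right) - \frac{11003}{30013} = \frac{10927}{7788} - \frac{11003}{30013} = \frac{242260687}{233741244}$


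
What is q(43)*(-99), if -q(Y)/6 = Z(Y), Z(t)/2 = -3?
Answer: -3564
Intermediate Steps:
Z(t) = -6 (Z(t) = 2*(-3) = -6)
q(Y) = 36 (q(Y) = -6*(-6) = 36)
q(43)*(-99) = 36*(-99) = -3564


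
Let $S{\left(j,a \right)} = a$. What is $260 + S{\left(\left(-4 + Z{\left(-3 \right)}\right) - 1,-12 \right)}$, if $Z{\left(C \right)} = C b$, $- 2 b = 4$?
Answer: $248$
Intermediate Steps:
$b = -2$ ($b = \left(- \frac{1}{2}\right) 4 = -2$)
$Z{\left(C \right)} = - 2 C$ ($Z{\left(C \right)} = C \left(-2\right) = - 2 C$)
$260 + S{\left(\left(-4 + Z{\left(-3 \right)}\right) - 1,-12 \right)} = 260 - 12 = 248$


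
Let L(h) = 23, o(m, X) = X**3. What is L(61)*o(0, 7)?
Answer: 7889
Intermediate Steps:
L(61)*o(0, 7) = 23*7**3 = 23*343 = 7889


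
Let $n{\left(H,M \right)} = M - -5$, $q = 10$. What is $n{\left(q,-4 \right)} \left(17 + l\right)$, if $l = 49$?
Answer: $66$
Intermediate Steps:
$n{\left(H,M \right)} = 5 + M$ ($n{\left(H,M \right)} = M + 5 = 5 + M$)
$n{\left(q,-4 \right)} \left(17 + l\right) = \left(5 - 4\right) \left(17 + 49\right) = 1 \cdot 66 = 66$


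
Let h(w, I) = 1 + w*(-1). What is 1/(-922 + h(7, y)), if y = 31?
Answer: -1/928 ≈ -0.0010776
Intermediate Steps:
h(w, I) = 1 - w
1/(-922 + h(7, y)) = 1/(-922 + (1 - 1*7)) = 1/(-922 + (1 - 7)) = 1/(-922 - 6) = 1/(-928) = -1/928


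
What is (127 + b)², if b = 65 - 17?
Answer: 30625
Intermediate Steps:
b = 48
(127 + b)² = (127 + 48)² = 175² = 30625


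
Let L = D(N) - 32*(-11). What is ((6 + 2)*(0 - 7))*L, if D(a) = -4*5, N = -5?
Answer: -18592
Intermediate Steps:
D(a) = -20
L = 332 (L = -20 - 32*(-11) = -20 + 352 = 332)
((6 + 2)*(0 - 7))*L = ((6 + 2)*(0 - 7))*332 = (8*(-7))*332 = -56*332 = -18592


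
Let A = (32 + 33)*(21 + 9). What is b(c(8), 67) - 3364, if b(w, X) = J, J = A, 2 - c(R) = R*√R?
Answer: -1414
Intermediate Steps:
c(R) = 2 - R^(3/2) (c(R) = 2 - R*√R = 2 - R^(3/2))
A = 1950 (A = 65*30 = 1950)
J = 1950
b(w, X) = 1950
b(c(8), 67) - 3364 = 1950 - 3364 = -1414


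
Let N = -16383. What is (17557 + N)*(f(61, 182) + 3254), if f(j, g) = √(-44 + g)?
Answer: 3820196 + 1174*√138 ≈ 3.8340e+6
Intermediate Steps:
(17557 + N)*(f(61, 182) + 3254) = (17557 - 16383)*(√(-44 + 182) + 3254) = 1174*(√138 + 3254) = 1174*(3254 + √138) = 3820196 + 1174*√138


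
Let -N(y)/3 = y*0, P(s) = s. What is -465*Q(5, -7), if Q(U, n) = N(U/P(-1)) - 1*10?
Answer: 4650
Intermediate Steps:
N(y) = 0 (N(y) = -3*y*0 = -3*0 = 0)
Q(U, n) = -10 (Q(U, n) = 0 - 1*10 = 0 - 10 = -10)
-465*Q(5, -7) = -465*(-10) = 4650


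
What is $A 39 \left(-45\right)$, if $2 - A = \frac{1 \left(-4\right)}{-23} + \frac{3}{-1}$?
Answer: $- \frac{194805}{23} \approx -8469.8$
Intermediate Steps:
$A = \frac{111}{23}$ ($A = 2 - \left(\frac{1 \left(-4\right)}{-23} + \frac{3}{-1}\right) = 2 - \left(\left(-4\right) \left(- \frac{1}{23}\right) + 3 \left(-1\right)\right) = 2 - \left(\frac{4}{23} - 3\right) = 2 - - \frac{65}{23} = 2 + \frac{65}{23} = \frac{111}{23} \approx 4.8261$)
$A 39 \left(-45\right) = \frac{111}{23} \cdot 39 \left(-45\right) = \frac{4329}{23} \left(-45\right) = - \frac{194805}{23}$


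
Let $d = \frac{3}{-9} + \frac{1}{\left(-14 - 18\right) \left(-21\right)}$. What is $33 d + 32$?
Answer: $\frac{4715}{224} \approx 21.049$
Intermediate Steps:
$d = - \frac{223}{672}$ ($d = 3 \left(- \frac{1}{9}\right) + \frac{1}{-32} \left(- \frac{1}{21}\right) = - \frac{1}{3} - - \frac{1}{672} = - \frac{1}{3} + \frac{1}{672} = - \frac{223}{672} \approx -0.33185$)
$33 d + 32 = 33 \left(- \frac{223}{672}\right) + 32 = - \frac{2453}{224} + 32 = \frac{4715}{224}$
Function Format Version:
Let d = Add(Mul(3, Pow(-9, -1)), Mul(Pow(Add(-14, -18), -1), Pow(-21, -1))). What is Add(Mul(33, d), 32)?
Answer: Rational(4715, 224) ≈ 21.049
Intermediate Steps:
d = Rational(-223, 672) (d = Add(Mul(3, Rational(-1, 9)), Mul(Pow(-32, -1), Rational(-1, 21))) = Add(Rational(-1, 3), Mul(Rational(-1, 32), Rational(-1, 21))) = Add(Rational(-1, 3), Rational(1, 672)) = Rational(-223, 672) ≈ -0.33185)
Add(Mul(33, d), 32) = Add(Mul(33, Rational(-223, 672)), 32) = Add(Rational(-2453, 224), 32) = Rational(4715, 224)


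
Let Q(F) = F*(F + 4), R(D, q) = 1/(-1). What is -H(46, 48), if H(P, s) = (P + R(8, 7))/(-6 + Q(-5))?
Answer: 45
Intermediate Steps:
R(D, q) = -1
Q(F) = F*(4 + F)
H(P, s) = 1 - P (H(P, s) = (P - 1)/(-6 - 5*(4 - 5)) = (-1 + P)/(-6 - 5*(-1)) = (-1 + P)/(-6 + 5) = (-1 + P)/(-1) = (-1 + P)*(-1) = 1 - P)
-H(46, 48) = -(1 - 1*46) = -(1 - 46) = -1*(-45) = 45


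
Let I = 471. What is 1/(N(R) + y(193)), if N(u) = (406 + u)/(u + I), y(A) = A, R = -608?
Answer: 137/26643 ≈ 0.0051421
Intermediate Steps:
N(u) = (406 + u)/(471 + u) (N(u) = (406 + u)/(u + 471) = (406 + u)/(471 + u))
1/(N(R) + y(193)) = 1/((406 - 608)/(471 - 608) + 193) = 1/(-202/(-137) + 193) = 1/(-1/137*(-202) + 193) = 1/(202/137 + 193) = 1/(26643/137) = 137/26643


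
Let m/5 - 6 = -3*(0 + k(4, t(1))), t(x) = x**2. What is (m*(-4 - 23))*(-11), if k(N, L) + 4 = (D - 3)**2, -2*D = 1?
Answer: -111375/4 ≈ -27844.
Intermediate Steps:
D = -1/2 (D = -1/2*1 = -1/2 ≈ -0.50000)
k(N, L) = 33/4 (k(N, L) = -4 + (-1/2 - 3)**2 = -4 + (-7/2)**2 = -4 + 49/4 = 33/4)
m = -375/4 (m = 30 + 5*(-3*(0 + 33/4)) = 30 + 5*(-3*33/4) = 30 + 5*(-99/4) = 30 - 495/4 = -375/4 ≈ -93.750)
(m*(-4 - 23))*(-11) = -375*(-4 - 23)/4*(-11) = -375/4*(-27)*(-11) = (10125/4)*(-11) = -111375/4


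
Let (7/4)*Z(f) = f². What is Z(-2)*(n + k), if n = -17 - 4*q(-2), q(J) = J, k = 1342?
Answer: 21328/7 ≈ 3046.9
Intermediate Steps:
n = -9 (n = -17 - 4*(-2) = -17 + 8 = -9)
Z(f) = 4*f²/7
Z(-2)*(n + k) = ((4/7)*(-2)²)*(-9 + 1342) = ((4/7)*4)*1333 = (16/7)*1333 = 21328/7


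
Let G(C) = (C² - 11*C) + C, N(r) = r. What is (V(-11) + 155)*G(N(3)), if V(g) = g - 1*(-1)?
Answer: -3045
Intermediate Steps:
V(g) = 1 + g (V(g) = g + 1 = 1 + g)
G(C) = C² - 10*C
(V(-11) + 155)*G(N(3)) = ((1 - 11) + 155)*(3*(-10 + 3)) = (-10 + 155)*(3*(-7)) = 145*(-21) = -3045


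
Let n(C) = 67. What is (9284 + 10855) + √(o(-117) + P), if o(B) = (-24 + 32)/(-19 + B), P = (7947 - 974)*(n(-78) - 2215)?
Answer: 20139 + I*√4328643173/17 ≈ 20139.0 + 3870.1*I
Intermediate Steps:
P = -14978004 (P = (7947 - 974)*(67 - 2215) = 6973*(-2148) = -14978004)
o(B) = 8/(-19 + B)
(9284 + 10855) + √(o(-117) + P) = (9284 + 10855) + √(8/(-19 - 117) - 14978004) = 20139 + √(8/(-136) - 14978004) = 20139 + √(8*(-1/136) - 14978004) = 20139 + √(-1/17 - 14978004) = 20139 + √(-254626069/17) = 20139 + I*√4328643173/17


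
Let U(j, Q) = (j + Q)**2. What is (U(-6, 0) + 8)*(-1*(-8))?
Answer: 352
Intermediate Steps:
U(j, Q) = (Q + j)**2
(U(-6, 0) + 8)*(-1*(-8)) = ((0 - 6)**2 + 8)*(-1*(-8)) = ((-6)**2 + 8)*8 = (36 + 8)*8 = 44*8 = 352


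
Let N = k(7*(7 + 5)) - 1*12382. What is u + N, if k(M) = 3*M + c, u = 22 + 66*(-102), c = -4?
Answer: -18844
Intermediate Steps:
u = -6710 (u = 22 - 6732 = -6710)
k(M) = -4 + 3*M (k(M) = 3*M - 4 = -4 + 3*M)
N = -12134 (N = (-4 + 3*(7*(7 + 5))) - 1*12382 = (-4 + 3*(7*12)) - 12382 = (-4 + 3*84) - 12382 = (-4 + 252) - 12382 = 248 - 12382 = -12134)
u + N = -6710 - 12134 = -18844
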